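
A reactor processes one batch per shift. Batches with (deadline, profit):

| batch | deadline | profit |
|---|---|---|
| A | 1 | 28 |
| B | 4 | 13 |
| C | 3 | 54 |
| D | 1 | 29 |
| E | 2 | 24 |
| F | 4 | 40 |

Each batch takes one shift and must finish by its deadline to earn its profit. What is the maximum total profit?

By profit: C(d3,54), F(d4,40), D(d1,29), A(d1,28), E(d2,24), B(d4,13)
C→slot 3; F→slot 4; D→slot 1; A skipped; E→slot 2; B skipped.
Profit = 29 + 24 + 54 + 40 = 147

147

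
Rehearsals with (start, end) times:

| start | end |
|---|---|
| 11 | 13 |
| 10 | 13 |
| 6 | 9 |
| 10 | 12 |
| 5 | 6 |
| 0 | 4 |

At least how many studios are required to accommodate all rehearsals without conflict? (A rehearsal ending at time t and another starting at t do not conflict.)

3

Count concurrent intervals with a sweep; the peak is the room count.
Events (time:±→running): 0:+→1 4:-→0 5:+→1 6:-→0 6:+→1 9:-→0 10:+→1 10:+→2 11:+→3 … peak 3.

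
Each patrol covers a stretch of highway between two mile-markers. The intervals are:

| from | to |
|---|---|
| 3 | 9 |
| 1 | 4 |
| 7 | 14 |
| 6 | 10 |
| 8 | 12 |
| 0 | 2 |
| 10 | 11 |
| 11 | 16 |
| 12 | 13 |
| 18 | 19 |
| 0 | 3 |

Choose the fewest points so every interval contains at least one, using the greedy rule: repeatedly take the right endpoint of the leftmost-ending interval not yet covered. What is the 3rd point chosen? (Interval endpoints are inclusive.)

11

Sort by right endpoint; whenever an interval is uncovered, place a point at its right end.
Sorted: [0,2] [0,3] [1,4] [3,9] [6,10] [10,11] [8,12] [12,13] [7,14] [11,16] [18,19]
{[0,2],[0,3],[1,4]} hit by 2; {[3,9],[6,10]} hit by 9; {[10,11],[8,12]} hit by 11; {[12,13],[7,14],[11,16]} hit by 13; {[18,19]} hit by 19.
Points: 2, 9, 11, 13, 19 (5 total).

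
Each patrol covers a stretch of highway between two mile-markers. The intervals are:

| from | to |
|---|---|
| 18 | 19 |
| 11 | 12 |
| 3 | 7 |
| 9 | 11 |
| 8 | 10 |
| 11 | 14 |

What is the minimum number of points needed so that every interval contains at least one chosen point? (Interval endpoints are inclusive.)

4

Process intervals by earliest right end; each time one isn't hit yet, stab at its right endpoint.
Sorted: [3,7] [8,10] [9,11] [11,12] [11,14] [18,19]
{[3,7]} hit by 7; {[8,10],[9,11]} hit by 10; {[11,12],[11,14]} hit by 12; {[18,19]} hit by 19.
Points: 7, 10, 12, 19 (4 total).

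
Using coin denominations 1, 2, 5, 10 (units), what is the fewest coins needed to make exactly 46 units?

6

Greedy: take as many of the largest coin as possible, then repeat with the remainder.
46 = 4×10 + 1×5 + 1×1
Total coins = 4 + 1 + 1 = 6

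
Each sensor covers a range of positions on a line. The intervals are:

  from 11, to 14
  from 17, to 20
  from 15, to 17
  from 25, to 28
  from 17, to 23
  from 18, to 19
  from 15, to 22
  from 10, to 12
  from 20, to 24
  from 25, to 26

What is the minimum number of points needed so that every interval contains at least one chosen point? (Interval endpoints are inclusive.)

5

Sorted: [10,12] [11,14] [15,17] [18,19] [17,20] [15,22] [17,23] [20,24] [25,26] [25,28]
{[10,12],[11,14]} hit by 12; {[15,17]} hit by 17; {[18,19],[17,20],[15,22],[17,23]} hit by 19; {[20,24]} hit by 24; {[25,26],[25,28]} hit by 26.
Points: 12, 17, 19, 24, 26 (5 total).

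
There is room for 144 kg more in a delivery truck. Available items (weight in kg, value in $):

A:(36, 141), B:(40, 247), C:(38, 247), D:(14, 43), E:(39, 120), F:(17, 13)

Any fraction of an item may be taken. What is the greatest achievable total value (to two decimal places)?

Greedy by value/weight ratio, highest first.
Ratios (sorted): C 6.50, B 6.17, A 3.92, E 3.08, D 3.07, F 0.76
take C (38 @ 247); take B (40 @ 247); take A (36 @ 141); take 30/39 of E → 92.31. Capacity used 144/144.
Total value = 727.31

727.31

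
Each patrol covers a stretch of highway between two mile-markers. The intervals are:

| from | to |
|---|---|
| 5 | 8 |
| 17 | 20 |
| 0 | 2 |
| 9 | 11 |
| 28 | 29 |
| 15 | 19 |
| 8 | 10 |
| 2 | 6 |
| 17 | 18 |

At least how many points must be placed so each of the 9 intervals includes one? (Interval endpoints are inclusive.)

5

Sorted: [0,2] [2,6] [5,8] [8,10] [9,11] [17,18] [15,19] [17,20] [28,29]
{[0,2],[2,6]} hit by 2; {[5,8],[8,10]} hit by 8; {[9,11]} hit by 11; {[17,18],[15,19],[17,20]} hit by 18; {[28,29]} hit by 29.
Points: 2, 8, 11, 18, 29 (5 total).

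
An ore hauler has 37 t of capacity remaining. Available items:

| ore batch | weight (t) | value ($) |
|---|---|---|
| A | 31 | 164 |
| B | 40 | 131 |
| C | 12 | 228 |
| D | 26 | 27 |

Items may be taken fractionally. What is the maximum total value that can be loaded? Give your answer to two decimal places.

360.26

Greedy by value/weight ratio, highest first.
Order: C (228/12=19.00) > A (164/31=5.29) > B (131/40=3.27) > D (27/26=1.04)
Fill: take C (12 @ 228) → take 25/31 of A → 132.26; 37/37 used.
Total value = 360.26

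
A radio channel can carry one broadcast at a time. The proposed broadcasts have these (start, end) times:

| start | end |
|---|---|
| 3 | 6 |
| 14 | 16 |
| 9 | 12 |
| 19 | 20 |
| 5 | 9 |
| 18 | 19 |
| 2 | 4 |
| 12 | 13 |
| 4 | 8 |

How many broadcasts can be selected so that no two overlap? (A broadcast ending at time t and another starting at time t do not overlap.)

Greedy by earliest finish: after sorting by end time, pick each interval compatible with the last pick.
By end time: (2,4), (3,6), (4,8), (5,9), (9,12), (12,13), (14,16), (18,19), (19,20).
Pick (2,4); next start ≥ 4 → (4,8); next start ≥ 8 → (9,12); next start ≥ 12 → (12,13); next start ≥ 13 → (14,16); next start ≥ 16 → (18,19); next start ≥ 19 → (19,20).
Selected 7 broadcasts.

7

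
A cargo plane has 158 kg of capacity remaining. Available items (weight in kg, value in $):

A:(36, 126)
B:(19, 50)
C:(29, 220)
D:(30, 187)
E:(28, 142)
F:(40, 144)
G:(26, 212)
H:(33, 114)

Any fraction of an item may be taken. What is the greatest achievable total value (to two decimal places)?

922.50

Greedy by value/weight ratio, highest first.
Ratios (sorted): G 8.15, C 7.59, D 6.23, E 5.07, F 3.60, A 3.50, H 3.45, B 2.63
take G (26 @ 212); take C (29 @ 220); take D (30 @ 187); take E (28 @ 142); take F (40 @ 144); take 5/36 of A → 17.50. Capacity used 158/158.
Total value = 922.50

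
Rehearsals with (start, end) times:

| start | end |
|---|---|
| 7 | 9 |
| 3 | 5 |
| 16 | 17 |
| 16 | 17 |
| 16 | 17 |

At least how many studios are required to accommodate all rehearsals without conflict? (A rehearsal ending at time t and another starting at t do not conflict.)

Count concurrent intervals with a sweep; the peak is the room count.
starts: [3, 7, 16, 16, 16]
ends:   [5, 9, 17, 17, 17]
s3→1 e5→0 s7→1 e9→0 s16→1 s16→2 s16→3  — peak 3.

3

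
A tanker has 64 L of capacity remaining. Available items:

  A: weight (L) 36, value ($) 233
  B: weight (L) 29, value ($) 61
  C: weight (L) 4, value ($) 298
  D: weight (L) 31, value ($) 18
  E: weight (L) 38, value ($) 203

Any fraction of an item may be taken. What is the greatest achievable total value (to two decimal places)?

Greedy by value/weight ratio, highest first.
Ratios (sorted): C 74.50, A 6.47, E 5.34, B 2.10, D 0.58
take C (4 @ 298); take A (36 @ 233); take 24/38 of E → 128.21. Capacity used 64/64.
Total value = 659.21

659.21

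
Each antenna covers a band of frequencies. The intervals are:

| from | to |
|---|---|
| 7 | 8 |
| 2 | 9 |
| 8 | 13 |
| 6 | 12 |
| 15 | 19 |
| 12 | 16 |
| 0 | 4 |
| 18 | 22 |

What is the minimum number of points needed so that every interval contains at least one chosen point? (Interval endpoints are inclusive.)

4

By right end: [0,4]  [7,8]  [2,9]  [6,12]  [8,13]  [12,16]  [15,19]  [18,22]
[0,4] uncovered → point at 4; [7,8] uncovered → point at 8; [12,16] uncovered → point at 16; [18,22] uncovered → point at 22.
Points: 4, 8, 16, 22 (4 total).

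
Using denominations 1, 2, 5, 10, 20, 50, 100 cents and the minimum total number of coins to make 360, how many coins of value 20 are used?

0

Use the largest denomination that fits, subtract, and repeat.
360 = 3×100 + 1×50 + 1×10
Count of 20: 0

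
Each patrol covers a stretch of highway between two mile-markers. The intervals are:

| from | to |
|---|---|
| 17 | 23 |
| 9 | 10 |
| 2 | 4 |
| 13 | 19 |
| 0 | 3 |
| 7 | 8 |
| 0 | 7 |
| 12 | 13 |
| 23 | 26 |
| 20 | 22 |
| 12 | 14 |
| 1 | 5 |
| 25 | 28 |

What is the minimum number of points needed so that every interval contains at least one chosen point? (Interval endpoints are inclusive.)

6

Sort by right endpoint; whenever an interval is uncovered, place a point at its right end.
By right end: [0,3]  [2,4]  [1,5]  [0,7]  [7,8]  [9,10]  [12,13]  [12,14]  [13,19]  [20,22]  [17,23]  [23,26]  [25,28]
[0,3] uncovered → point at 3; [7,8] uncovered → point at 8; [9,10] uncovered → point at 10; [12,13] uncovered → point at 13; [20,22] uncovered → point at 22; [23,26] uncovered → point at 26.
Points: 3, 8, 10, 13, 22, 26 (6 total).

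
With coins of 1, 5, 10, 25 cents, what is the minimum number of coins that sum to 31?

3

31 − 1×25→6 − 1×5→1 − 1×1→0
Total coins = 1 + 1 + 1 = 3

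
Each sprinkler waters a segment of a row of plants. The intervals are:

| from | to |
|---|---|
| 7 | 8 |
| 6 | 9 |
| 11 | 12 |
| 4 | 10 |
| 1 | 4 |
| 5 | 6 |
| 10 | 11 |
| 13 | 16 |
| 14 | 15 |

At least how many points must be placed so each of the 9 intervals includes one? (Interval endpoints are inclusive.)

Process intervals by earliest right end; each time one isn't hit yet, stab at its right endpoint.
Sorted: [1,4] [5,6] [7,8] [6,9] [4,10] [10,11] [11,12] [14,15] [13,16]
{[1,4]} hit by 4; {[5,6]} hit by 6; {[7,8],[6,9],[4,10]} hit by 8; {[10,11],[11,12]} hit by 11; {[14,15],[13,16]} hit by 15.
Points: 4, 6, 8, 11, 15 (5 total).

5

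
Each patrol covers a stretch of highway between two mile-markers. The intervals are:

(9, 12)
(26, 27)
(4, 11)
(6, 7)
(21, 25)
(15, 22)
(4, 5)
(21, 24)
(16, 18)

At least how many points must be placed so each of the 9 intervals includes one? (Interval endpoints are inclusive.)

Sorted: [4,5] [6,7] [4,11] [9,12] [16,18] [15,22] [21,24] [21,25] [26,27]
{[4,5]} hit by 5; {[6,7],[4,11]} hit by 7; {[9,12]} hit by 12; {[16,18],[15,22]} hit by 18; {[21,24],[21,25]} hit by 24; {[26,27]} hit by 27.
Points: 5, 7, 12, 18, 24, 27 (6 total).

6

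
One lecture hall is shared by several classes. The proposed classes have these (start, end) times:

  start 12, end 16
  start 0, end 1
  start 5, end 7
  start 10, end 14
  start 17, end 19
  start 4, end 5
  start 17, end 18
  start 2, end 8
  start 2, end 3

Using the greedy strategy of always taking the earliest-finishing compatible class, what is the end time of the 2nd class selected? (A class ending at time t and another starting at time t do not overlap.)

3

Sort by end time and greedily take each interval whose start is ≥ the last chosen end.
By end time: (0,1), (2,3), (4,5), (5,7), (2,8), (10,14), (12,16), (17,18), (17,19).
Pick (0,1); next start ≥ 1 → (2,3); next start ≥ 3 → (4,5); next start ≥ 5 → (5,7); next start ≥ 7 → (10,14); next start ≥ 14 → (17,18).
Selected: (0,1) (2,3) (4,5) (5,7) (10,14) (17,18)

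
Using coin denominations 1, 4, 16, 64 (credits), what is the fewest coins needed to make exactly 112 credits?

4

112 = 1×64 + 3×16
Total coins = 1 + 3 = 4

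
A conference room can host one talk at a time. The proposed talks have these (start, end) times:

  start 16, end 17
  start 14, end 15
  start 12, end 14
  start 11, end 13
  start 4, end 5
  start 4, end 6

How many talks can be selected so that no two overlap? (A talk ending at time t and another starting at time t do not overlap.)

4

Sorted by end: (4,5)  (4,6)  (11,13)  (12,14)  (14,15)  (16,17)
take (4,5); take (11,13); take (14,15); take (16,17).
Selected 4 talks.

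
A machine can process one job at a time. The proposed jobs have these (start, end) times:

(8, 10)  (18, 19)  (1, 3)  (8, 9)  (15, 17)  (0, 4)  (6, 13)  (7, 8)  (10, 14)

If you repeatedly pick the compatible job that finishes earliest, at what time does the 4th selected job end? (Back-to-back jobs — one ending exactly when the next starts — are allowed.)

Sort by end time and greedily take each interval whose start is ≥ the last chosen end.
Sorted by end: (1,3)  (0,4)  (7,8)  (8,9)  (8,10)  (6,13)  (10,14)  (15,17)  (18,19)
take (1,3); take (7,8); take (8,9); take (10,14); take (15,17); take (18,19).
Selected: (1,3) (7,8) (8,9) (10,14) (15,17) (18,19)

14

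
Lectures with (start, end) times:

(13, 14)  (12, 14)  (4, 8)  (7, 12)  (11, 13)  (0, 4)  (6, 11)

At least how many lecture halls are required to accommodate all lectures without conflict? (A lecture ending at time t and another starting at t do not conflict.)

Events (time:±→running): 0:+→1 4:-→0 4:+→1 6:+→2 7:+→3 … peak 3.

3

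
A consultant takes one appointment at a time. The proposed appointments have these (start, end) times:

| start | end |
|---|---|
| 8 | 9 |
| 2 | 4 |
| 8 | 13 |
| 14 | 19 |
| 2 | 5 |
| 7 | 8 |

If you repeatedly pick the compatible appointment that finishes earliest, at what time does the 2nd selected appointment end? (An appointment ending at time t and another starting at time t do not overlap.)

Greedy by earliest finish: after sorting by end time, pick each interval compatible with the last pick.
Sorted by end: (2,4)  (2,5)  (7,8)  (8,9)  (8,13)  (14,19)
take (2,4); skip (2,5); take (7,8); take (8,9); take (14,19).
Selected: (2,4) (7,8) (8,9) (14,19)

8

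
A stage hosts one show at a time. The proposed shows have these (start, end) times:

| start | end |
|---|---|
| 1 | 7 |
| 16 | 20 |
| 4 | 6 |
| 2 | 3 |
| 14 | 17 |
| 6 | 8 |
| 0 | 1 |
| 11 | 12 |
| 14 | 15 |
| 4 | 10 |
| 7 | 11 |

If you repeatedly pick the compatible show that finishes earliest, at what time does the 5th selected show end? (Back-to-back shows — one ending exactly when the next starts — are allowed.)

Order by finish time; keep every interval that doesn't clash with the previous kept one.
Sorted by end: (0,1)  (2,3)  (4,6)  (1,7)  (6,8)  (4,10)  (7,11)  (11,12)  (14,15)  (14,17)  (16,20)
take (0,1); take (2,3); take (4,6); skip (1,7); take (6,8); skip (4,10); take (11,12); take (14,15); take (16,20).
Selected: (0,1) (2,3) (4,6) (6,8) (11,12) (14,15) (16,20)

12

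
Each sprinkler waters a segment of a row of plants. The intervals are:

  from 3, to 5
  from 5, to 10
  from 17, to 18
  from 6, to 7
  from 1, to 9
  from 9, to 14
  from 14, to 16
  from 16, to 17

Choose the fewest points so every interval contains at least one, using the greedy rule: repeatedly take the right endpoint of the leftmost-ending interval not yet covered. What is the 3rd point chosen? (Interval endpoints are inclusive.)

14

By right end: [3,5]  [6,7]  [1,9]  [5,10]  [9,14]  [14,16]  [16,17]  [17,18]
[3,5] uncovered → point at 5; [6,7] uncovered → point at 7; [9,14] uncovered → point at 14; [16,17] uncovered → point at 17.
Points: 5, 7, 14, 17 (4 total).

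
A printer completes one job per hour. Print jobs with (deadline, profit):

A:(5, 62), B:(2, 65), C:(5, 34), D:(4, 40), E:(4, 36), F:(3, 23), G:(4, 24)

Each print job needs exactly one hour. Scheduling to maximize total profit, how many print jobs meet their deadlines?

5

By profit: B(d2,65), A(d5,62), D(d4,40), E(d4,36), C(d5,34), G(d4,24), F(d3,23)
B→slot 2; A→slot 5; D→slot 4; E→slot 3; C→slot 1; G skipped; F skipped.
5 of 7 scheduled.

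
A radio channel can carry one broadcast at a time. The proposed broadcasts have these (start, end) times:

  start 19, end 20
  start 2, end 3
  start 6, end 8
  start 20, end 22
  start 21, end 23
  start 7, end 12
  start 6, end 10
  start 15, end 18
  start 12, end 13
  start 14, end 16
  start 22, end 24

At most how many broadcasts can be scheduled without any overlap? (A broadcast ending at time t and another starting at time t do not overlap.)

7

Sorted by end: (2,3)  (6,8)  (6,10)  (7,12)  (12,13)  (14,16)  (15,18)  (19,20)  (20,22)  (21,23)  (22,24)
take (2,3); take (6,8); take (12,13); take (14,16); take (19,20); take (20,22); skip (21,23); take (22,24).
Selected 7 broadcasts.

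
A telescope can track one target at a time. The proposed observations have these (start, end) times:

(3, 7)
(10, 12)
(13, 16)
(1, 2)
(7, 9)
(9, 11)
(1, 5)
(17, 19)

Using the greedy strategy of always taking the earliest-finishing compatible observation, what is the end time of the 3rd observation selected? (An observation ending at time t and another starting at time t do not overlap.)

9

Order by finish time; keep every interval that doesn't clash with the previous kept one.
Sorted by end: (1,2)  (1,5)  (3,7)  (7,9)  (9,11)  (10,12)  (13,16)  (17,19)
take (1,2); take (3,7); take (7,9); take (9,11); skip (10,12); take (13,16); take (17,19).
Selected: (1,2) (3,7) (7,9) (9,11) (13,16) (17,19)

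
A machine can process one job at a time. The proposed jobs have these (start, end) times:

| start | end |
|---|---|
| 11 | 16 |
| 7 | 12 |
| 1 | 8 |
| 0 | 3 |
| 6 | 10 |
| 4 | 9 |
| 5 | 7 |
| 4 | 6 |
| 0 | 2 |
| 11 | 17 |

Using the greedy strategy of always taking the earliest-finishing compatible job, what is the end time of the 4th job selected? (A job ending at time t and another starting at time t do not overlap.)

Greedy by earliest finish: after sorting by end time, pick each interval compatible with the last pick.
Sorted by end: (0,2)  (0,3)  (4,6)  (5,7)  (1,8)  (4,9)  (6,10)  (7,12)  (11,16)  (11,17)
take (0,2); take (4,6); take (6,10); skip (7,12); take (11,16).
Selected: (0,2) (4,6) (6,10) (11,16)

16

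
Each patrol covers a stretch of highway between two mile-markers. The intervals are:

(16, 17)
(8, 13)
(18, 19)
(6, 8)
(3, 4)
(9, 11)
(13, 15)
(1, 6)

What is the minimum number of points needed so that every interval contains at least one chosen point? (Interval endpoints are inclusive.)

6

By right end: [3,4]  [1,6]  [6,8]  [9,11]  [8,13]  [13,15]  [16,17]  [18,19]
[3,4] uncovered → point at 4; [6,8] uncovered → point at 8; [9,11] uncovered → point at 11; [13,15] uncovered → point at 15; [16,17] uncovered → point at 17; [18,19] uncovered → point at 19.
Points: 4, 8, 11, 15, 17, 19 (6 total).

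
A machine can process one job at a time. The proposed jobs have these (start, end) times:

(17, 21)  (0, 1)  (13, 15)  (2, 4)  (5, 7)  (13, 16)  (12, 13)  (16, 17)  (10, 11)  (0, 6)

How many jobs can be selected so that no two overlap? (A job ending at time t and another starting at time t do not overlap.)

8

Order by finish time; keep every interval that doesn't clash with the previous kept one.
By end time: (0,1), (2,4), (0,6), (5,7), (10,11), (12,13), (13,15), (13,16), (16,17), (17,21).
Pick (0,1); next start ≥ 1 → (2,4); next start ≥ 4 → (5,7); next start ≥ 7 → (10,11); next start ≥ 11 → (12,13); next start ≥ 13 → (13,15); next start ≥ 15 → (16,17); next start ≥ 17 → (17,21).
Selected 8 jobs.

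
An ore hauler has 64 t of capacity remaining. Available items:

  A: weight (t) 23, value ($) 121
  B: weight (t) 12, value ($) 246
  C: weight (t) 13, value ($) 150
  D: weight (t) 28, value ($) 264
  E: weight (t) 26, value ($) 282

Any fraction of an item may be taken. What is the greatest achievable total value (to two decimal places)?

800.57

Greedy by value/weight ratio, highest first.
Order: B (246/12=20.50) > C (150/13=11.54) > E (282/26=10.85) > D (264/28=9.43) > A (121/23=5.26)
Fill: take B (12 @ 246) → take C (13 @ 150) → take E (26 @ 282) → take 13/28 of D → 122.57; 64/64 used.
Total value = 800.57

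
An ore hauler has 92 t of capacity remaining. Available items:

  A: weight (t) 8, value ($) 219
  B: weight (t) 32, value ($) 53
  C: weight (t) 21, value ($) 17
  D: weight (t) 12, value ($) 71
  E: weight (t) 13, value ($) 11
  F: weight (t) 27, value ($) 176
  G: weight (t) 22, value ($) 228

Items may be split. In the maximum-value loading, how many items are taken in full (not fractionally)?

4

Greedy by value/weight ratio, highest first.
Order: A (219/8=27.38) > G (228/22=10.36) > F (176/27=6.52) > D (71/12=5.92) > B (53/32=1.66) > E (11/13=0.85) > C (17/21=0.81)
Fill: take A (8 @ 219) → take G (22 @ 228) → take F (27 @ 176) → take D (12 @ 71) → take 23/32 of B → 38.09; 92/92 used.
4 item(s) taken whole; one partial (take 23/32 of B).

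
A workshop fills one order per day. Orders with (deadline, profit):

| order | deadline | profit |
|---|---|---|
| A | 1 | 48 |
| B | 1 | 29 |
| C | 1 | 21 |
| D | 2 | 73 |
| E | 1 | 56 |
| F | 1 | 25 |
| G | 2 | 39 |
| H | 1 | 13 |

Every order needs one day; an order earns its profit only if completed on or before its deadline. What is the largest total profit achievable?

129

Take jobs in profit order; each goes to the latest open slot no later than its deadline.
By profit: D(d2,73), E(d1,56), A(d1,48), G(d2,39), B(d1,29), F(d1,25), C(d1,21), H(d1,13)
D→slot 2; E→slot 1; A skipped; G skipped; B skipped; F skipped; C skipped; H skipped.
Profit = 56 + 73 = 129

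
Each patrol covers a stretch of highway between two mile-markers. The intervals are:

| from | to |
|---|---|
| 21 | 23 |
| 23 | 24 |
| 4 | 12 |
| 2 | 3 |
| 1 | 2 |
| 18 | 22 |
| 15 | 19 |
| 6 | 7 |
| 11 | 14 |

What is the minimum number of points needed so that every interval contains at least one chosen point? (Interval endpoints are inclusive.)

Sorted: [1,2] [2,3] [6,7] [4,12] [11,14] [15,19] [18,22] [21,23] [23,24]
{[1,2],[2,3]} hit by 2; {[6,7],[4,12]} hit by 7; {[11,14]} hit by 14; {[15,19],[18,22]} hit by 19; {[21,23],[23,24]} hit by 23.
Points: 2, 7, 14, 19, 23 (5 total).

5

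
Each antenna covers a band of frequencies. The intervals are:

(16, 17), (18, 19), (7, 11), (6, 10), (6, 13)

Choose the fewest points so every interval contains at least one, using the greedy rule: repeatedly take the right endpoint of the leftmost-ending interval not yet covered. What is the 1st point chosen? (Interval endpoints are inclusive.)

Process intervals by earliest right end; each time one isn't hit yet, stab at its right endpoint.
By right end: [6,10]  [7,11]  [6,13]  [16,17]  [18,19]
[6,10] uncovered → point at 10; [16,17] uncovered → point at 17; [18,19] uncovered → point at 19.
Points: 10, 17, 19 (3 total).

10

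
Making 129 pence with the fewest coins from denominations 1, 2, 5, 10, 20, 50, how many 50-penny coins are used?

Use the largest denomination that fits, subtract, and repeat.
129 − 2×50→29 − 1×20→9 − 1×5→4 − 2×2→0
Count of 50: 2

2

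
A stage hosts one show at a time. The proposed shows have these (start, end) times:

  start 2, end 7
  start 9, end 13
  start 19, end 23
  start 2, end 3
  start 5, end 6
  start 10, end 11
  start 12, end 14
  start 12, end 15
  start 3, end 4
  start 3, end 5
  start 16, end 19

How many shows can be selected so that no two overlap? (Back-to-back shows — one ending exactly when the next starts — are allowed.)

7

Sort by end time and greedily take each interval whose start is ≥ the last chosen end.
Sorted by end: (2,3)  (3,4)  (3,5)  (5,6)  (2,7)  (10,11)  (9,13)  (12,14)  (12,15)  (16,19)  (19,23)
take (2,3); take (3,4); skip (3,5); take (5,6); skip (2,7); take (10,11); take (12,14); take (16,19); take (19,23).
Selected 7 shows.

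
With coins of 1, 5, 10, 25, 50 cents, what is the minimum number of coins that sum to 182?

7

182 − 3×50→32 − 1×25→7 − 1×5→2 − 2×1→0
Total coins = 3 + 1 + 1 + 2 = 7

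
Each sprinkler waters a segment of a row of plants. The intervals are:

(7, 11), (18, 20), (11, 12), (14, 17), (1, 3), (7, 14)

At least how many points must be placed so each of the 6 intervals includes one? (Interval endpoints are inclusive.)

4

Sorted: [1,3] [7,11] [11,12] [7,14] [14,17] [18,20]
{[1,3]} hit by 3; {[7,11],[11,12],[7,14]} hit by 11; {[14,17]} hit by 17; {[18,20]} hit by 20.
Points: 3, 11, 17, 20 (4 total).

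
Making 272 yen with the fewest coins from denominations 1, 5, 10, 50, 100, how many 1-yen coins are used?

Greedy: take as many of the largest coin as possible, then repeat with the remainder.
272 − 2×100→72 − 1×50→22 − 2×10→2 − 2×1→0
Count of 1: 2

2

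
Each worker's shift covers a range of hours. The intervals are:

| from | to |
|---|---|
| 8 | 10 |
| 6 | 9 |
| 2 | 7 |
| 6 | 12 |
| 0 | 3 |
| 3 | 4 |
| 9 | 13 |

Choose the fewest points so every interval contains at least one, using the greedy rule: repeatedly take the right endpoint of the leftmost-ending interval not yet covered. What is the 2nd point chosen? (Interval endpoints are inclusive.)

9

Sorted: [0,3] [3,4] [2,7] [6,9] [8,10] [6,12] [9,13]
{[0,3],[3,4],[2,7]} hit by 3; {[6,9],[8,10],[6,12],[9,13]} hit by 9.
Points: 3, 9 (2 total).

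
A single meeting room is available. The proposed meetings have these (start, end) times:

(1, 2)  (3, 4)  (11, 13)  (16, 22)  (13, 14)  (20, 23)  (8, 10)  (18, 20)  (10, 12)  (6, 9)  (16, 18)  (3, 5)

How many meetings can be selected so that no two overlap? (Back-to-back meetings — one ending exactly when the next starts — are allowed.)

8

By end time: (1,2), (3,4), (3,5), (6,9), (8,10), (10,12), (11,13), (13,14), (16,18), (18,20), (16,22), (20,23).
Pick (1,2); next start ≥ 2 → (3,4); next start ≥ 4 → (6,9); next start ≥ 9 → (10,12); next start ≥ 12 → (13,14); next start ≥ 14 → (16,18); next start ≥ 18 → (18,20); next start ≥ 20 → (20,23).
Selected 8 meetings.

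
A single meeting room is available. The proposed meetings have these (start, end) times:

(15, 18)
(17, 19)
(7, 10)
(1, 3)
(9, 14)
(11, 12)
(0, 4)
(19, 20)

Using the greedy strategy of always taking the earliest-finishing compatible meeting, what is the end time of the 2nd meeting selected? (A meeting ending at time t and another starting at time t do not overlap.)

10

Order by finish time; keep every interval that doesn't clash with the previous kept one.
Sorted by end: (1,3)  (0,4)  (7,10)  (11,12)  (9,14)  (15,18)  (17,19)  (19,20)
take (1,3); skip (0,4); take (7,10); take (11,12); take (15,18); take (19,20).
Selected: (1,3) (7,10) (11,12) (15,18) (19,20)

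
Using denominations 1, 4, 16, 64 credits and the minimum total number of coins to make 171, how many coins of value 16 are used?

Use the largest denomination that fits, subtract, and repeat.
171 − 2×64→43 − 2×16→11 − 2×4→3 − 3×1→0
Count of 16: 2

2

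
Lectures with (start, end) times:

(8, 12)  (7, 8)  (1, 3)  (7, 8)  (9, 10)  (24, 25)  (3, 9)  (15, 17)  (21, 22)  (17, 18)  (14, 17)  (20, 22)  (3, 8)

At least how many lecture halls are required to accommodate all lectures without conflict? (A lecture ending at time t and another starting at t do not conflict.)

Count concurrent intervals with a sweep; the peak is the room count.
starts: [1, 3, 3, 7, 7, 8, 9, 14, 15, 17, 20, 21, 24]
ends:   [3, 8, 8, 8, 9, 10, 12, 17, 17, 18, 22, 22, 25]
s1→1 e3→0 s3→1 s3→2 s7→3 s7→4  — peak 4.

4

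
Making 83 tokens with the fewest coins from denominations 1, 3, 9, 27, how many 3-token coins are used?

Greedy: take as many of the largest coin as possible, then repeat with the remainder.
83 − 3×27→2 − 2×1→0
Count of 3: 0

0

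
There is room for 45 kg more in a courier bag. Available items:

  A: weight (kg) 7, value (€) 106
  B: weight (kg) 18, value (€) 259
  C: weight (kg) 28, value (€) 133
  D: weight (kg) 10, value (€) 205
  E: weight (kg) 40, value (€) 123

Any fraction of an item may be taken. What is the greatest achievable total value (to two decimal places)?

617.50

Sort by value per unit weight and fill in that order.
Order: D (205/10=20.50) > A (106/7=15.14) > B (259/18=14.39) > C (133/28=4.75) > E (123/40=3.08)
Fill: take D (10 @ 205) → take A (7 @ 106) → take B (18 @ 259) → take 10/28 of C → 47.50; 45/45 used.
Total value = 617.50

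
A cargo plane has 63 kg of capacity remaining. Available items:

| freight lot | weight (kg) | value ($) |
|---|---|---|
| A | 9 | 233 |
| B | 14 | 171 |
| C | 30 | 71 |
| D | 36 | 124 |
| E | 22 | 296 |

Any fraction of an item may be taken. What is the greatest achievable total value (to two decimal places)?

Greedy by value/weight ratio, highest first.
Ratios (sorted): A 25.89, E 13.45, B 12.21, D 3.44, C 2.37
take A (9 @ 233); take E (22 @ 296); take B (14 @ 171); take 18/36 of D → 62.00. Capacity used 63/63.
Total value = 762.00

762.00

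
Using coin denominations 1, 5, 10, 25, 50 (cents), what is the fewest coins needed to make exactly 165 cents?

Use the largest denomination that fits, subtract, and repeat.
165 = 3×50 + 1×10 + 1×5
Total coins = 3 + 1 + 1 = 5

5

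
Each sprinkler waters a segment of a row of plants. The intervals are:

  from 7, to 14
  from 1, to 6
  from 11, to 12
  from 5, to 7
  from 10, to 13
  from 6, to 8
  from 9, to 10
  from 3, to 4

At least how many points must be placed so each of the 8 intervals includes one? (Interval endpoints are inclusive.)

4

Process intervals by earliest right end; each time one isn't hit yet, stab at its right endpoint.
By right end: [3,4]  [1,6]  [5,7]  [6,8]  [9,10]  [11,12]  [10,13]  [7,14]
[3,4] uncovered → point at 4; [5,7] uncovered → point at 7; [9,10] uncovered → point at 10; [11,12] uncovered → point at 12.
Points: 4, 7, 10, 12 (4 total).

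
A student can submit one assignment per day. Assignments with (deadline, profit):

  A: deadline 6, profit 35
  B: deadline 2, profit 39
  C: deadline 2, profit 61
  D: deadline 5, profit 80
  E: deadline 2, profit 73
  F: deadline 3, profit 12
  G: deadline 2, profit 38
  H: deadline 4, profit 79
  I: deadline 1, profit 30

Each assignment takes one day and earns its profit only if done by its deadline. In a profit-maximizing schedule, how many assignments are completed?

Sort by profit descending; place each in the latest free slot ≤ its deadline.
By profit: D(d5,80), H(d4,79), E(d2,73), C(d2,61), B(d2,39), G(d2,38), A(d6,35), I(d1,30), F(d3,12)
D→slot 5; H→slot 4; E→slot 2; C→slot 1; B skipped; G skipped; A→slot 6; I skipped; F→slot 3.
6 of 9 scheduled.

6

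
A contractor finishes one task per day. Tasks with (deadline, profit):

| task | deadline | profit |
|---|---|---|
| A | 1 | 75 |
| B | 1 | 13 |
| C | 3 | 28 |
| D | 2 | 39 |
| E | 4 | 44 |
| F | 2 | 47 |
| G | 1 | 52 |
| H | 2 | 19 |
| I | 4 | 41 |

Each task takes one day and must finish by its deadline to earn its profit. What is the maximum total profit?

Sort by profit descending; place each in the latest free slot ≤ its deadline.
Profit order: A=75 G=52 F=47 E=44 I=41 D=39 C=28 H=19 B=13
Assign: A→slot 1, G skipped, F→slot 2, E→slot 4, I→slot 3, D skipped, C skipped, H skipped, B skipped.
Slots: [1:A] [2:F] [3:I] [4:E]
Profit = 75 + 47 + 41 + 44 = 207

207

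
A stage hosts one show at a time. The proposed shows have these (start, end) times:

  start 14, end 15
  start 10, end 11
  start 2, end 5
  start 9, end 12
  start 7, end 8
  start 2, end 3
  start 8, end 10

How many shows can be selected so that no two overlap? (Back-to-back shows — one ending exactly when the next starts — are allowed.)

Sort by end time and greedily take each interval whose start is ≥ the last chosen end.
By end time: (2,3), (2,5), (7,8), (8,10), (10,11), (9,12), (14,15).
Pick (2,3); next start ≥ 3 → (7,8); next start ≥ 8 → (8,10); next start ≥ 10 → (10,11); next start ≥ 11 → (14,15).
Selected 5 shows.

5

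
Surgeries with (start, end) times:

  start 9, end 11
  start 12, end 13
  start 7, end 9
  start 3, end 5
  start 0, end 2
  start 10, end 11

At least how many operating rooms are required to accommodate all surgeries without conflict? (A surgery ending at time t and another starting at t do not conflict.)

2

Count concurrent intervals with a sweep; the peak is the room count.
starts: [0, 3, 7, 9, 10, 12]
ends:   [2, 5, 9, 11, 11, 13]
s0→1 e2→0 s3→1 e5→0 s7→1 e9→0 s9→1 s10→2  — peak 2.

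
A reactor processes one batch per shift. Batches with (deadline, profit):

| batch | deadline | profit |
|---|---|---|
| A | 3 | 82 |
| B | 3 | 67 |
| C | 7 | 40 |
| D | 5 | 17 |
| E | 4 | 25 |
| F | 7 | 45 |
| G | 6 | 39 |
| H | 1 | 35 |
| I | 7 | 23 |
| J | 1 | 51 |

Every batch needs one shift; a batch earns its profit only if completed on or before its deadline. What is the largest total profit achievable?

Profit order: A=82 B=67 J=51 F=45 C=40 G=39 H=35 E=25 I=23 D=17
Assign: A→slot 3, B→slot 2, J→slot 1, F→slot 7, C→slot 6, G→slot 5, H skipped, E→slot 4, I skipped, D skipped.
Slots: [1:J] [2:B] [3:A] [4:E] [5:G] [6:C] [7:F]
Profit = 51 + 67 + 82 + 25 + 39 + 40 + 45 = 349

349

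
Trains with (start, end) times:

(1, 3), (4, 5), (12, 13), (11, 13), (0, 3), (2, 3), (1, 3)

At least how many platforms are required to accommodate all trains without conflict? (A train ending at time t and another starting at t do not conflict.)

4

The answer is the maximum number of intervals overlapping at any instant.
Events (time:±→running): 0:+→1 1:+→2 1:+→3 2:+→4 … peak 4.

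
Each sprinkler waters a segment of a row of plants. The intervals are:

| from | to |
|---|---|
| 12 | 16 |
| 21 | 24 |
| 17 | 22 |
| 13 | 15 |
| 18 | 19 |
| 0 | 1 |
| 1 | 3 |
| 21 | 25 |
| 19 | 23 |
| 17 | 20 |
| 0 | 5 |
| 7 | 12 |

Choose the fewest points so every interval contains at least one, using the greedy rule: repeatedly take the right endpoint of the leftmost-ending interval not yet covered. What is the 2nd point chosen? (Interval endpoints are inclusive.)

Process intervals by earliest right end; each time one isn't hit yet, stab at its right endpoint.
Sorted: [0,1] [1,3] [0,5] [7,12] [13,15] [12,16] [18,19] [17,20] [17,22] [19,23] [21,24] [21,25]
{[0,1],[1,3],[0,5]} hit by 1; {[7,12]} hit by 12; {[13,15],[12,16]} hit by 15; {[18,19],[17,20],[17,22],[19,23]} hit by 19; {[21,24],[21,25]} hit by 24.
Points: 1, 12, 15, 19, 24 (5 total).

12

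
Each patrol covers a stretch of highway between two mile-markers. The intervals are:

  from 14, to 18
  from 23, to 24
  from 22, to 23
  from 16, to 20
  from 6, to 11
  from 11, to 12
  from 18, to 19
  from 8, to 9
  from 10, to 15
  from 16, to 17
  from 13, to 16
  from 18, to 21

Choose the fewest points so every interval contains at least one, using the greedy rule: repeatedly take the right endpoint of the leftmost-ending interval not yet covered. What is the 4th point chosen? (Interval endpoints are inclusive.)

Sort by right endpoint; whenever an interval is uncovered, place a point at its right end.
Sorted: [8,9] [6,11] [11,12] [10,15] [13,16] [16,17] [14,18] [18,19] [16,20] [18,21] [22,23] [23,24]
{[8,9],[6,11]} hit by 9; {[11,12],[10,15]} hit by 12; {[13,16],[16,17],[14,18]} hit by 16; {[18,19],[16,20],[18,21]} hit by 19; {[22,23],[23,24]} hit by 23.
Points: 9, 12, 16, 19, 23 (5 total).

19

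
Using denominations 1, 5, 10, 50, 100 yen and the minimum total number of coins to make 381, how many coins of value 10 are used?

381 − 3×100→81 − 1×50→31 − 3×10→1 − 1×1→0
Count of 10: 3

3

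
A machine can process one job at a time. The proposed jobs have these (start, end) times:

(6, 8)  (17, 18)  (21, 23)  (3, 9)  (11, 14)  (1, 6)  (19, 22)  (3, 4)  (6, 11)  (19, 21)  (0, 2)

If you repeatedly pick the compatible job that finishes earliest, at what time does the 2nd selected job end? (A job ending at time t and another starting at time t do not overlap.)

4

Greedy by earliest finish: after sorting by end time, pick each interval compatible with the last pick.
By end time: (0,2), (3,4), (1,6), (6,8), (3,9), (6,11), (11,14), (17,18), (19,21), (19,22), (21,23).
Pick (0,2); next start ≥ 2 → (3,4); next start ≥ 4 → (6,8); next start ≥ 8 → (11,14); next start ≥ 14 → (17,18); next start ≥ 18 → (19,21); next start ≥ 21 → (21,23).
Selected: (0,2) (3,4) (6,8) (11,14) (17,18) (19,21) (21,23)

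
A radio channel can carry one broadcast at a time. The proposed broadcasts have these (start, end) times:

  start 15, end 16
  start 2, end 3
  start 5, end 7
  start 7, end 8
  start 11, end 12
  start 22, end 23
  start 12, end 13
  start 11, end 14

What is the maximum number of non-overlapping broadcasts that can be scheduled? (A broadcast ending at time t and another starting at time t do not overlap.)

7

Sort by end time and greedily take each interval whose start is ≥ the last chosen end.
By end time: (2,3), (5,7), (7,8), (11,12), (12,13), (11,14), (15,16), (22,23).
Pick (2,3); next start ≥ 3 → (5,7); next start ≥ 7 → (7,8); next start ≥ 8 → (11,12); next start ≥ 12 → (12,13); next start ≥ 13 → (15,16); next start ≥ 16 → (22,23).
Selected 7 broadcasts.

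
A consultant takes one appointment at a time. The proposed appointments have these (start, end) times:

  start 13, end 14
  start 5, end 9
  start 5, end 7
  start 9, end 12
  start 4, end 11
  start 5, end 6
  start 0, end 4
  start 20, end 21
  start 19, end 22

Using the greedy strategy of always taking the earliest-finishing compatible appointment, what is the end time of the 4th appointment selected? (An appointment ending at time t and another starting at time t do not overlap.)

By end time: (0,4), (5,6), (5,7), (5,9), (4,11), (9,12), (13,14), (20,21), (19,22).
Pick (0,4); next start ≥ 4 → (5,6); next start ≥ 6 → (9,12); next start ≥ 12 → (13,14); next start ≥ 14 → (20,21).
Selected: (0,4) (5,6) (9,12) (13,14) (20,21)

14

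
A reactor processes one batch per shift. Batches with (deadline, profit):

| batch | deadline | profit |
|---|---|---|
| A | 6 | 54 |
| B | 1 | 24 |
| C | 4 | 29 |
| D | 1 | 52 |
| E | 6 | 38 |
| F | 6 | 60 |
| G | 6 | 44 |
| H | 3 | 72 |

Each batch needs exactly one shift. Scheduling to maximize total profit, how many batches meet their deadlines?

Sort by profit descending; place each in the latest free slot ≤ its deadline.
Profit order: H=72 F=60 A=54 D=52 G=44 E=38 C=29 B=24
Assign: H→slot 3, F→slot 6, A→slot 5, D→slot 1, G→slot 4, E→slot 2, C skipped, B skipped.
Slots: [1:D] [2:E] [3:H] [4:G] [5:A] [6:F]
6 of 8 scheduled.

6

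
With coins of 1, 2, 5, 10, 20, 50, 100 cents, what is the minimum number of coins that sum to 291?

6

Use the largest denomination that fits, subtract, and repeat.
291 − 2×100→91 − 1×50→41 − 2×20→1 − 1×1→0
Total coins = 2 + 1 + 2 + 1 = 6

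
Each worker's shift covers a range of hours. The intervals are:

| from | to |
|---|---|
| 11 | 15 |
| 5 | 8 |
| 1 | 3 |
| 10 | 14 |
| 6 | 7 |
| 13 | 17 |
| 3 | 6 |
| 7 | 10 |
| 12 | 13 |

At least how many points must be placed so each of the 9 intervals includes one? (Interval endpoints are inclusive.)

Process intervals by earliest right end; each time one isn't hit yet, stab at its right endpoint.
By right end: [1,3]  [3,6]  [6,7]  [5,8]  [7,10]  [12,13]  [10,14]  [11,15]  [13,17]
[1,3] uncovered → point at 3; [6,7] uncovered → point at 7; [12,13] uncovered → point at 13.
Points: 3, 7, 13 (3 total).

3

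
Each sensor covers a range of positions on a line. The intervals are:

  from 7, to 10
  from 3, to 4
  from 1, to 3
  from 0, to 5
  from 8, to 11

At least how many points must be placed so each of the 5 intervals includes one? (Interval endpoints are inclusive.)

2

Process intervals by earliest right end; each time one isn't hit yet, stab at its right endpoint.
By right end: [1,3]  [3,4]  [0,5]  [7,10]  [8,11]
[1,3] uncovered → point at 3; [7,10] uncovered → point at 10.
Points: 3, 10 (2 total).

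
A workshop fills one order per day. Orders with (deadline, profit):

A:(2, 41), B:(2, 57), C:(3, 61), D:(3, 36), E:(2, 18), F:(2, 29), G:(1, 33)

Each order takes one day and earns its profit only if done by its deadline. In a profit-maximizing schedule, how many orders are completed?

3

Sort by profit descending; place each in the latest free slot ≤ its deadline.
Profit order: C=61 B=57 A=41 D=36 G=33 F=29 E=18
Assign: C→slot 3, B→slot 2, A→slot 1, D skipped, G skipped, F skipped, E skipped.
Slots: [1:A] [2:B] [3:C]
3 of 7 scheduled.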